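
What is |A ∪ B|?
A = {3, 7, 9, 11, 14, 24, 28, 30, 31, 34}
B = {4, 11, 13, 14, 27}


Set A = {3, 7, 9, 11, 14, 24, 28, 30, 31, 34}, |A| = 10
Set B = {4, 11, 13, 14, 27}, |B| = 5
A ∩ B = {11, 14}, |A ∩ B| = 2
|A ∪ B| = |A| + |B| - |A ∩ B| = 10 + 5 - 2 = 13

13


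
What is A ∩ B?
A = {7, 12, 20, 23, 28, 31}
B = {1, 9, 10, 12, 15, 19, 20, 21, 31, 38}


Set A = {7, 12, 20, 23, 28, 31}
Set B = {1, 9, 10, 12, 15, 19, 20, 21, 31, 38}
A ∩ B includes only elements in both sets.
Check each element of A against B:
7 ✗, 12 ✓, 20 ✓, 23 ✗, 28 ✗, 31 ✓
A ∩ B = {12, 20, 31}

{12, 20, 31}


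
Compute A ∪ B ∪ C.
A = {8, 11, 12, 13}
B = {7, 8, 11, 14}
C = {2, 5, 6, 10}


Set A = {8, 11, 12, 13}
Set B = {7, 8, 11, 14}
Set C = {2, 5, 6, 10}
First, A ∪ B = {7, 8, 11, 12, 13, 14}
Then, (A ∪ B) ∪ C = {2, 5, 6, 7, 8, 10, 11, 12, 13, 14}

{2, 5, 6, 7, 8, 10, 11, 12, 13, 14}


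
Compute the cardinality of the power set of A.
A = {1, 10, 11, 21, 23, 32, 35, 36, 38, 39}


Set A = {1, 10, 11, 21, 23, 32, 35, 36, 38, 39}
|A| = 10
The power set P(A) contains all subsets of A.
|P(A)| = 2^|A| = 2^10 = 1024

1024


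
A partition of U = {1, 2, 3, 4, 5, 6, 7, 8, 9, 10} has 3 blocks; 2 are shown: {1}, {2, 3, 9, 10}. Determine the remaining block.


U = {1, 2, 3, 4, 5, 6, 7, 8, 9, 10}
Shown blocks: {1}, {2, 3, 9, 10}
A partition's blocks are pairwise disjoint and cover U, so the missing block = U \ (union of shown blocks).
Union of shown blocks: {1, 2, 3, 9, 10}
Missing block = U \ (union) = {4, 5, 6, 7, 8}

{4, 5, 6, 7, 8}


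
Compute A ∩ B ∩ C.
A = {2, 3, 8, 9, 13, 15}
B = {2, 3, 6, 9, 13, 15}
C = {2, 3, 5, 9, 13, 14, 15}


Set A = {2, 3, 8, 9, 13, 15}
Set B = {2, 3, 6, 9, 13, 15}
Set C = {2, 3, 5, 9, 13, 14, 15}
First, A ∩ B = {2, 3, 9, 13, 15}
Then, (A ∩ B) ∩ C = {2, 3, 9, 13, 15}

{2, 3, 9, 13, 15}


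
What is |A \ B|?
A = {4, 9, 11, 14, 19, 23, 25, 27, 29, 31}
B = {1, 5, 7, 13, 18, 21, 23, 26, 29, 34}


Set A = {4, 9, 11, 14, 19, 23, 25, 27, 29, 31}
Set B = {1, 5, 7, 13, 18, 21, 23, 26, 29, 34}
A \ B = {4, 9, 11, 14, 19, 25, 27, 31}
|A \ B| = 8

8


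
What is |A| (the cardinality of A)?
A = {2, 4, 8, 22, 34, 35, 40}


Set A = {2, 4, 8, 22, 34, 35, 40}
Listing elements: 2, 4, 8, 22, 34, 35, 40
Counting: 7 elements
|A| = 7

7


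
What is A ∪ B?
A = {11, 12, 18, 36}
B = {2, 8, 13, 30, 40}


Set A = {11, 12, 18, 36}
Set B = {2, 8, 13, 30, 40}
A ∪ B includes all elements in either set.
Elements from A: {11, 12, 18, 36}
Elements from B not already included: {2, 8, 13, 30, 40}
A ∪ B = {2, 8, 11, 12, 13, 18, 30, 36, 40}

{2, 8, 11, 12, 13, 18, 30, 36, 40}


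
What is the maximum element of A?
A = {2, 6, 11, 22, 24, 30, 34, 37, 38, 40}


Set A = {2, 6, 11, 22, 24, 30, 34, 37, 38, 40}
Elements in ascending order: 2, 6, 11, 22, 24, 30, 34, 37, 38, 40
The largest element is 40.

40


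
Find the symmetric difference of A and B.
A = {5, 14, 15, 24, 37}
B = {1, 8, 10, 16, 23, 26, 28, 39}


Set A = {5, 14, 15, 24, 37}
Set B = {1, 8, 10, 16, 23, 26, 28, 39}
A △ B = (A \ B) ∪ (B \ A)
Elements in A but not B: {5, 14, 15, 24, 37}
Elements in B but not A: {1, 8, 10, 16, 23, 26, 28, 39}
A △ B = {1, 5, 8, 10, 14, 15, 16, 23, 24, 26, 28, 37, 39}

{1, 5, 8, 10, 14, 15, 16, 23, 24, 26, 28, 37, 39}


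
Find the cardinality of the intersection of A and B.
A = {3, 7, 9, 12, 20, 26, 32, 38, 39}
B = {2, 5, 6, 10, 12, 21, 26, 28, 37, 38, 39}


Set A = {3, 7, 9, 12, 20, 26, 32, 38, 39}
Set B = {2, 5, 6, 10, 12, 21, 26, 28, 37, 38, 39}
A ∩ B = {12, 26, 38, 39}
|A ∩ B| = 4

4


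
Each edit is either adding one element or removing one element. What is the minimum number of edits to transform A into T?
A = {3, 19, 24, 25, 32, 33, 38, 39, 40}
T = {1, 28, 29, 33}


Set A = {3, 19, 24, 25, 32, 33, 38, 39, 40}
Set T = {1, 28, 29, 33}
Elements to remove from A (in A, not in T): {3, 19, 24, 25, 32, 38, 39, 40} → 8 removals
Elements to add to A (in T, not in A): {1, 28, 29} → 3 additions
Total edits = 8 + 3 = 11

11


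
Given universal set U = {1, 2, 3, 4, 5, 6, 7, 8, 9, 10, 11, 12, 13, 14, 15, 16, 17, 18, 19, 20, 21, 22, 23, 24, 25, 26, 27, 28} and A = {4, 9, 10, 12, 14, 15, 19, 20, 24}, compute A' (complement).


Universal set U = {1, 2, 3, 4, 5, 6, 7, 8, 9, 10, 11, 12, 13, 14, 15, 16, 17, 18, 19, 20, 21, 22, 23, 24, 25, 26, 27, 28}
Set A = {4, 9, 10, 12, 14, 15, 19, 20, 24}
A' = U \ A = elements in U but not in A
Checking each element of U:
1 (not in A, include), 2 (not in A, include), 3 (not in A, include), 4 (in A, exclude), 5 (not in A, include), 6 (not in A, include), 7 (not in A, include), 8 (not in A, include), 9 (in A, exclude), 10 (in A, exclude), 11 (not in A, include), 12 (in A, exclude), 13 (not in A, include), 14 (in A, exclude), 15 (in A, exclude), 16 (not in A, include), 17 (not in A, include), 18 (not in A, include), 19 (in A, exclude), 20 (in A, exclude), 21 (not in A, include), 22 (not in A, include), 23 (not in A, include), 24 (in A, exclude), 25 (not in A, include), 26 (not in A, include), 27 (not in A, include), 28 (not in A, include)
A' = {1, 2, 3, 5, 6, 7, 8, 11, 13, 16, 17, 18, 21, 22, 23, 25, 26, 27, 28}

{1, 2, 3, 5, 6, 7, 8, 11, 13, 16, 17, 18, 21, 22, 23, 25, 26, 27, 28}


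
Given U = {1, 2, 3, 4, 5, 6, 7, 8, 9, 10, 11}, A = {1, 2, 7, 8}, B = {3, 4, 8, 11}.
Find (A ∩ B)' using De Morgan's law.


U = {1, 2, 3, 4, 5, 6, 7, 8, 9, 10, 11}
A = {1, 2, 7, 8}, B = {3, 4, 8, 11}
A ∩ B = {8}
(A ∩ B)' = U \ (A ∩ B) = {1, 2, 3, 4, 5, 6, 7, 9, 10, 11}
Verification via A' ∪ B': A' = {3, 4, 5, 6, 9, 10, 11}, B' = {1, 2, 5, 6, 7, 9, 10}
A' ∪ B' = {1, 2, 3, 4, 5, 6, 7, 9, 10, 11} ✓

{1, 2, 3, 4, 5, 6, 7, 9, 10, 11}


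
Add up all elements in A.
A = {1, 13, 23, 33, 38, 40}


Set A = {1, 13, 23, 33, 38, 40}
Sum = 1 + 13 + 23 + 33 + 38 + 40 = 148

148


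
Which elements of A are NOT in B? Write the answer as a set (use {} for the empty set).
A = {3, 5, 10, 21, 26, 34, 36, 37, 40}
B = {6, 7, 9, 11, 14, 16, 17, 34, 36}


Set A = {3, 5, 10, 21, 26, 34, 36, 37, 40}
Set B = {6, 7, 9, 11, 14, 16, 17, 34, 36}
Check each element of A against B:
3 ∉ B (include), 5 ∉ B (include), 10 ∉ B (include), 21 ∉ B (include), 26 ∉ B (include), 34 ∈ B, 36 ∈ B, 37 ∉ B (include), 40 ∉ B (include)
Elements of A not in B: {3, 5, 10, 21, 26, 37, 40}

{3, 5, 10, 21, 26, 37, 40}


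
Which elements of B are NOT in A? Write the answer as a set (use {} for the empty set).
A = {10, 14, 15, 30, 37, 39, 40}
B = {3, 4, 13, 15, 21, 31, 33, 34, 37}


Set A = {10, 14, 15, 30, 37, 39, 40}
Set B = {3, 4, 13, 15, 21, 31, 33, 34, 37}
Check each element of B against A:
3 ∉ A (include), 4 ∉ A (include), 13 ∉ A (include), 15 ∈ A, 21 ∉ A (include), 31 ∉ A (include), 33 ∉ A (include), 34 ∉ A (include), 37 ∈ A
Elements of B not in A: {3, 4, 13, 21, 31, 33, 34}

{3, 4, 13, 21, 31, 33, 34}


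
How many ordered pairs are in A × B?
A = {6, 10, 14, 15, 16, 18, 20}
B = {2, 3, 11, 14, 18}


Set A = {6, 10, 14, 15, 16, 18, 20} has 7 elements.
Set B = {2, 3, 11, 14, 18} has 5 elements.
|A × B| = |A| × |B| = 7 × 5 = 35

35


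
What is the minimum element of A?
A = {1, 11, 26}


Set A = {1, 11, 26}
Elements in ascending order: 1, 11, 26
The smallest element is 1.

1


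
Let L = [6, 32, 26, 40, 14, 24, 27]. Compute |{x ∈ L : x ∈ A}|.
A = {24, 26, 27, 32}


Set A = {24, 26, 27, 32}
Candidates: [6, 32, 26, 40, 14, 24, 27]
Check each candidate:
6 ∉ A, 32 ∈ A, 26 ∈ A, 40 ∉ A, 14 ∉ A, 24 ∈ A, 27 ∈ A
Count of candidates in A: 4

4


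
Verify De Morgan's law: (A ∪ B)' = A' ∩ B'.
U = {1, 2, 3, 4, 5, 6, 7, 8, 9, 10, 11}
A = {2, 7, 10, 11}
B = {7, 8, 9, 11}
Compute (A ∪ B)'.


U = {1, 2, 3, 4, 5, 6, 7, 8, 9, 10, 11}
A = {2, 7, 10, 11}, B = {7, 8, 9, 11}
A ∪ B = {2, 7, 8, 9, 10, 11}
(A ∪ B)' = U \ (A ∪ B) = {1, 3, 4, 5, 6}
Verification via A' ∩ B': A' = {1, 3, 4, 5, 6, 8, 9}, B' = {1, 2, 3, 4, 5, 6, 10}
A' ∩ B' = {1, 3, 4, 5, 6} ✓

{1, 3, 4, 5, 6}


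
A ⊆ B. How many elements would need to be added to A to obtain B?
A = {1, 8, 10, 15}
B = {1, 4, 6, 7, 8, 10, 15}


Set A = {1, 8, 10, 15}, |A| = 4
Set B = {1, 4, 6, 7, 8, 10, 15}, |B| = 7
Since A ⊆ B: B \ A = {4, 6, 7}
|B| - |A| = 7 - 4 = 3

3


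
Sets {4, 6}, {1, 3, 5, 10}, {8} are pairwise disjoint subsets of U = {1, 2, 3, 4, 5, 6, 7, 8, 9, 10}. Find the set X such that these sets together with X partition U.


U = {1, 2, 3, 4, 5, 6, 7, 8, 9, 10}
Shown blocks: {4, 6}, {1, 3, 5, 10}, {8}
A partition's blocks are pairwise disjoint and cover U, so the missing block = U \ (union of shown blocks).
Union of shown blocks: {1, 3, 4, 5, 6, 8, 10}
Missing block = U \ (union) = {2, 7, 9}

{2, 7, 9}


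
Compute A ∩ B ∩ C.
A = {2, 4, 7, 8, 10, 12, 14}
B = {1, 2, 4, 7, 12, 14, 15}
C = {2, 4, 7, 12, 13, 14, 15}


Set A = {2, 4, 7, 8, 10, 12, 14}
Set B = {1, 2, 4, 7, 12, 14, 15}
Set C = {2, 4, 7, 12, 13, 14, 15}
First, A ∩ B = {2, 4, 7, 12, 14}
Then, (A ∩ B) ∩ C = {2, 4, 7, 12, 14}

{2, 4, 7, 12, 14}


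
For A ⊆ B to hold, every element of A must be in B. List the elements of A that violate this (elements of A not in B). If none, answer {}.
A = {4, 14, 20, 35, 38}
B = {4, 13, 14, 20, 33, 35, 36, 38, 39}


Set A = {4, 14, 20, 35, 38}
Set B = {4, 13, 14, 20, 33, 35, 36, 38, 39}
Check each element of A against B:
4 ∈ B, 14 ∈ B, 20 ∈ B, 35 ∈ B, 38 ∈ B
Elements of A not in B: {}

{}


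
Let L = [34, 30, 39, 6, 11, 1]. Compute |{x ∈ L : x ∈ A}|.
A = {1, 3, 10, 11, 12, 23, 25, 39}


Set A = {1, 3, 10, 11, 12, 23, 25, 39}
Candidates: [34, 30, 39, 6, 11, 1]
Check each candidate:
34 ∉ A, 30 ∉ A, 39 ∈ A, 6 ∉ A, 11 ∈ A, 1 ∈ A
Count of candidates in A: 3

3


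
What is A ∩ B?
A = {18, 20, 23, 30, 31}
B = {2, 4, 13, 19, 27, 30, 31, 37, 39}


Set A = {18, 20, 23, 30, 31}
Set B = {2, 4, 13, 19, 27, 30, 31, 37, 39}
A ∩ B includes only elements in both sets.
Check each element of A against B:
18 ✗, 20 ✗, 23 ✗, 30 ✓, 31 ✓
A ∩ B = {30, 31}

{30, 31}


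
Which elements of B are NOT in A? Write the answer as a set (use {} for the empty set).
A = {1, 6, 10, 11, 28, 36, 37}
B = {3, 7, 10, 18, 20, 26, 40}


Set A = {1, 6, 10, 11, 28, 36, 37}
Set B = {3, 7, 10, 18, 20, 26, 40}
Check each element of B against A:
3 ∉ A (include), 7 ∉ A (include), 10 ∈ A, 18 ∉ A (include), 20 ∉ A (include), 26 ∉ A (include), 40 ∉ A (include)
Elements of B not in A: {3, 7, 18, 20, 26, 40}

{3, 7, 18, 20, 26, 40}


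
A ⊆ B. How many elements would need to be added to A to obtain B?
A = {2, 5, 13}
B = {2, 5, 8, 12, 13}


Set A = {2, 5, 13}, |A| = 3
Set B = {2, 5, 8, 12, 13}, |B| = 5
Since A ⊆ B: B \ A = {8, 12}
|B| - |A| = 5 - 3 = 2

2


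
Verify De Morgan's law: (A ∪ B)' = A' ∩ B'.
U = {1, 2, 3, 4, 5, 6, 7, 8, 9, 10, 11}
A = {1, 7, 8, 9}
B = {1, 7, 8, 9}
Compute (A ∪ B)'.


U = {1, 2, 3, 4, 5, 6, 7, 8, 9, 10, 11}
A = {1, 7, 8, 9}, B = {1, 7, 8, 9}
A ∪ B = {1, 7, 8, 9}
(A ∪ B)' = U \ (A ∪ B) = {2, 3, 4, 5, 6, 10, 11}
Verification via A' ∩ B': A' = {2, 3, 4, 5, 6, 10, 11}, B' = {2, 3, 4, 5, 6, 10, 11}
A' ∩ B' = {2, 3, 4, 5, 6, 10, 11} ✓

{2, 3, 4, 5, 6, 10, 11}


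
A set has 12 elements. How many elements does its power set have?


The set has 12 elements.
The power set contains all possible subsets.
|P(A)| = 2^|A| = 2^12 = 4096

4096


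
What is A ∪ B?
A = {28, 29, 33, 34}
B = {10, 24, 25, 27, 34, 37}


Set A = {28, 29, 33, 34}
Set B = {10, 24, 25, 27, 34, 37}
A ∪ B includes all elements in either set.
Elements from A: {28, 29, 33, 34}
Elements from B not already included: {10, 24, 25, 27, 37}
A ∪ B = {10, 24, 25, 27, 28, 29, 33, 34, 37}

{10, 24, 25, 27, 28, 29, 33, 34, 37}


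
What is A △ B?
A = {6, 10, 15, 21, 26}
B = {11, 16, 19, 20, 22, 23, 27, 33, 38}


Set A = {6, 10, 15, 21, 26}
Set B = {11, 16, 19, 20, 22, 23, 27, 33, 38}
A △ B = (A \ B) ∪ (B \ A)
Elements in A but not B: {6, 10, 15, 21, 26}
Elements in B but not A: {11, 16, 19, 20, 22, 23, 27, 33, 38}
A △ B = {6, 10, 11, 15, 16, 19, 20, 21, 22, 23, 26, 27, 33, 38}

{6, 10, 11, 15, 16, 19, 20, 21, 22, 23, 26, 27, 33, 38}


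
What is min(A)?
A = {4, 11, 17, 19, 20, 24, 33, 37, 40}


Set A = {4, 11, 17, 19, 20, 24, 33, 37, 40}
Elements in ascending order: 4, 11, 17, 19, 20, 24, 33, 37, 40
The smallest element is 4.

4


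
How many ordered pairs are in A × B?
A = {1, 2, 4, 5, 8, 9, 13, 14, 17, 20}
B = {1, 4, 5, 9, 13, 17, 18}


Set A = {1, 2, 4, 5, 8, 9, 13, 14, 17, 20} has 10 elements.
Set B = {1, 4, 5, 9, 13, 17, 18} has 7 elements.
|A × B| = |A| × |B| = 10 × 7 = 70

70


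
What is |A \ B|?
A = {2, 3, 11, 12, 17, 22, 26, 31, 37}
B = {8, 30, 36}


Set A = {2, 3, 11, 12, 17, 22, 26, 31, 37}
Set B = {8, 30, 36}
A \ B = {2, 3, 11, 12, 17, 22, 26, 31, 37}
|A \ B| = 9

9


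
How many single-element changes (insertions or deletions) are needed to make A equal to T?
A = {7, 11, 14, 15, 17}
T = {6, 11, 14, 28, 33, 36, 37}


Set A = {7, 11, 14, 15, 17}
Set T = {6, 11, 14, 28, 33, 36, 37}
Elements to remove from A (in A, not in T): {7, 15, 17} → 3 removals
Elements to add to A (in T, not in A): {6, 28, 33, 36, 37} → 5 additions
Total edits = 3 + 5 = 8

8


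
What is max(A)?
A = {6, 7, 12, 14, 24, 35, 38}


Set A = {6, 7, 12, 14, 24, 35, 38}
Elements in ascending order: 6, 7, 12, 14, 24, 35, 38
The largest element is 38.

38


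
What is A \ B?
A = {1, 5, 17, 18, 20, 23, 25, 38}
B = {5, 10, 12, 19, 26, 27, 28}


Set A = {1, 5, 17, 18, 20, 23, 25, 38}
Set B = {5, 10, 12, 19, 26, 27, 28}
A \ B includes elements in A that are not in B.
Check each element of A:
1 (not in B, keep), 5 (in B, remove), 17 (not in B, keep), 18 (not in B, keep), 20 (not in B, keep), 23 (not in B, keep), 25 (not in B, keep), 38 (not in B, keep)
A \ B = {1, 17, 18, 20, 23, 25, 38}

{1, 17, 18, 20, 23, 25, 38}


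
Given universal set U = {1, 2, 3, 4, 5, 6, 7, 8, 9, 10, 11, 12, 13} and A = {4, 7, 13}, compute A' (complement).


Universal set U = {1, 2, 3, 4, 5, 6, 7, 8, 9, 10, 11, 12, 13}
Set A = {4, 7, 13}
A' = U \ A = elements in U but not in A
Checking each element of U:
1 (not in A, include), 2 (not in A, include), 3 (not in A, include), 4 (in A, exclude), 5 (not in A, include), 6 (not in A, include), 7 (in A, exclude), 8 (not in A, include), 9 (not in A, include), 10 (not in A, include), 11 (not in A, include), 12 (not in A, include), 13 (in A, exclude)
A' = {1, 2, 3, 5, 6, 8, 9, 10, 11, 12}

{1, 2, 3, 5, 6, 8, 9, 10, 11, 12}


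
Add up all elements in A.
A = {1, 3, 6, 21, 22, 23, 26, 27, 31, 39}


Set A = {1, 3, 6, 21, 22, 23, 26, 27, 31, 39}
Sum = 1 + 3 + 6 + 21 + 22 + 23 + 26 + 27 + 31 + 39 = 199

199


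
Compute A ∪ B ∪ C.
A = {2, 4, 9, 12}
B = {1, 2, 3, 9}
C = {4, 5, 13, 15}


Set A = {2, 4, 9, 12}
Set B = {1, 2, 3, 9}
Set C = {4, 5, 13, 15}
First, A ∪ B = {1, 2, 3, 4, 9, 12}
Then, (A ∪ B) ∪ C = {1, 2, 3, 4, 5, 9, 12, 13, 15}

{1, 2, 3, 4, 5, 9, 12, 13, 15}


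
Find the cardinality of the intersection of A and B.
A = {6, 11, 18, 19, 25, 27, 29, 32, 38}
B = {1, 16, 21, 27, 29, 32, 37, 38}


Set A = {6, 11, 18, 19, 25, 27, 29, 32, 38}
Set B = {1, 16, 21, 27, 29, 32, 37, 38}
A ∩ B = {27, 29, 32, 38}
|A ∩ B| = 4

4


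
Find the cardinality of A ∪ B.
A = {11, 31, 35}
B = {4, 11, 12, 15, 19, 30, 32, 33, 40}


Set A = {11, 31, 35}, |A| = 3
Set B = {4, 11, 12, 15, 19, 30, 32, 33, 40}, |B| = 9
A ∩ B = {11}, |A ∩ B| = 1
|A ∪ B| = |A| + |B| - |A ∩ B| = 3 + 9 - 1 = 11

11


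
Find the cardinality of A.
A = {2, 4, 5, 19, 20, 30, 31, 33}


Set A = {2, 4, 5, 19, 20, 30, 31, 33}
Listing elements: 2, 4, 5, 19, 20, 30, 31, 33
Counting: 8 elements
|A| = 8

8


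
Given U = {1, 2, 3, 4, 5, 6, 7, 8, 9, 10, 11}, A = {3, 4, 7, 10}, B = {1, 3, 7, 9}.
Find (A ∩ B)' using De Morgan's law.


U = {1, 2, 3, 4, 5, 6, 7, 8, 9, 10, 11}
A = {3, 4, 7, 10}, B = {1, 3, 7, 9}
A ∩ B = {3, 7}
(A ∩ B)' = U \ (A ∩ B) = {1, 2, 4, 5, 6, 8, 9, 10, 11}
Verification via A' ∪ B': A' = {1, 2, 5, 6, 8, 9, 11}, B' = {2, 4, 5, 6, 8, 10, 11}
A' ∪ B' = {1, 2, 4, 5, 6, 8, 9, 10, 11} ✓

{1, 2, 4, 5, 6, 8, 9, 10, 11}


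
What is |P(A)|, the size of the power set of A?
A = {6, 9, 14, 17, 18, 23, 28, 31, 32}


Set A = {6, 9, 14, 17, 18, 23, 28, 31, 32}
|A| = 9
The power set P(A) contains all subsets of A.
|P(A)| = 2^|A| = 2^9 = 512

512


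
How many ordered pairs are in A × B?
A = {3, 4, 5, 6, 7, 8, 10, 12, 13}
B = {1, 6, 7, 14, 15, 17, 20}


Set A = {3, 4, 5, 6, 7, 8, 10, 12, 13} has 9 elements.
Set B = {1, 6, 7, 14, 15, 17, 20} has 7 elements.
|A × B| = |A| × |B| = 9 × 7 = 63

63


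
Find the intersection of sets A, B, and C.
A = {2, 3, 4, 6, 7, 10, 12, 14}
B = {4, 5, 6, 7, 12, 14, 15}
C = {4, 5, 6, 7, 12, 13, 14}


Set A = {2, 3, 4, 6, 7, 10, 12, 14}
Set B = {4, 5, 6, 7, 12, 14, 15}
Set C = {4, 5, 6, 7, 12, 13, 14}
First, A ∩ B = {4, 6, 7, 12, 14}
Then, (A ∩ B) ∩ C = {4, 6, 7, 12, 14}

{4, 6, 7, 12, 14}


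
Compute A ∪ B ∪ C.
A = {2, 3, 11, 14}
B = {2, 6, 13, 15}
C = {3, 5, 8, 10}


Set A = {2, 3, 11, 14}
Set B = {2, 6, 13, 15}
Set C = {3, 5, 8, 10}
First, A ∪ B = {2, 3, 6, 11, 13, 14, 15}
Then, (A ∪ B) ∪ C = {2, 3, 5, 6, 8, 10, 11, 13, 14, 15}

{2, 3, 5, 6, 8, 10, 11, 13, 14, 15}


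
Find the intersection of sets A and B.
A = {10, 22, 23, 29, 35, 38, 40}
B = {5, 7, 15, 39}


Set A = {10, 22, 23, 29, 35, 38, 40}
Set B = {5, 7, 15, 39}
A ∩ B includes only elements in both sets.
Check each element of A against B:
10 ✗, 22 ✗, 23 ✗, 29 ✗, 35 ✗, 38 ✗, 40 ✗
A ∩ B = {}

{}


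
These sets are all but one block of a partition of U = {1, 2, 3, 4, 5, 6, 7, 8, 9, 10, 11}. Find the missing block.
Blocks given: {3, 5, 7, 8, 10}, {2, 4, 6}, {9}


U = {1, 2, 3, 4, 5, 6, 7, 8, 9, 10, 11}
Shown blocks: {3, 5, 7, 8, 10}, {2, 4, 6}, {9}
A partition's blocks are pairwise disjoint and cover U, so the missing block = U \ (union of shown blocks).
Union of shown blocks: {2, 3, 4, 5, 6, 7, 8, 9, 10}
Missing block = U \ (union) = {1, 11}

{1, 11}


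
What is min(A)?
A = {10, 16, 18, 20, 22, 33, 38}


Set A = {10, 16, 18, 20, 22, 33, 38}
Elements in ascending order: 10, 16, 18, 20, 22, 33, 38
The smallest element is 10.

10


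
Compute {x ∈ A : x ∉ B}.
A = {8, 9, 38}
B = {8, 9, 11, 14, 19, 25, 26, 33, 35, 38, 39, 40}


Set A = {8, 9, 38}
Set B = {8, 9, 11, 14, 19, 25, 26, 33, 35, 38, 39, 40}
Check each element of A against B:
8 ∈ B, 9 ∈ B, 38 ∈ B
Elements of A not in B: {}

{}


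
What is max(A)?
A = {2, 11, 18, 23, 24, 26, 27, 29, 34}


Set A = {2, 11, 18, 23, 24, 26, 27, 29, 34}
Elements in ascending order: 2, 11, 18, 23, 24, 26, 27, 29, 34
The largest element is 34.

34


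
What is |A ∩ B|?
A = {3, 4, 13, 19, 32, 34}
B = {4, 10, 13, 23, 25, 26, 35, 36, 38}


Set A = {3, 4, 13, 19, 32, 34}
Set B = {4, 10, 13, 23, 25, 26, 35, 36, 38}
A ∩ B = {4, 13}
|A ∩ B| = 2

2


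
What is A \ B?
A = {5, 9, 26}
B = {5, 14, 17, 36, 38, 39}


Set A = {5, 9, 26}
Set B = {5, 14, 17, 36, 38, 39}
A \ B includes elements in A that are not in B.
Check each element of A:
5 (in B, remove), 9 (not in B, keep), 26 (not in B, keep)
A \ B = {9, 26}

{9, 26}


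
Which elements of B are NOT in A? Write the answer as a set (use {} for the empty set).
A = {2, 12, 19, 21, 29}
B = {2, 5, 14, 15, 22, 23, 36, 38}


Set A = {2, 12, 19, 21, 29}
Set B = {2, 5, 14, 15, 22, 23, 36, 38}
Check each element of B against A:
2 ∈ A, 5 ∉ A (include), 14 ∉ A (include), 15 ∉ A (include), 22 ∉ A (include), 23 ∉ A (include), 36 ∉ A (include), 38 ∉ A (include)
Elements of B not in A: {5, 14, 15, 22, 23, 36, 38}

{5, 14, 15, 22, 23, 36, 38}


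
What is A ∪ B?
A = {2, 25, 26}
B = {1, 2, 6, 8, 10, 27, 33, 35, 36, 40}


Set A = {2, 25, 26}
Set B = {1, 2, 6, 8, 10, 27, 33, 35, 36, 40}
A ∪ B includes all elements in either set.
Elements from A: {2, 25, 26}
Elements from B not already included: {1, 6, 8, 10, 27, 33, 35, 36, 40}
A ∪ B = {1, 2, 6, 8, 10, 25, 26, 27, 33, 35, 36, 40}

{1, 2, 6, 8, 10, 25, 26, 27, 33, 35, 36, 40}


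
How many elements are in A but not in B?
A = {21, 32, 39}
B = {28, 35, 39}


Set A = {21, 32, 39}
Set B = {28, 35, 39}
A \ B = {21, 32}
|A \ B| = 2

2


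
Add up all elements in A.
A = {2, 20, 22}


Set A = {2, 20, 22}
Sum = 2 + 20 + 22 = 44

44


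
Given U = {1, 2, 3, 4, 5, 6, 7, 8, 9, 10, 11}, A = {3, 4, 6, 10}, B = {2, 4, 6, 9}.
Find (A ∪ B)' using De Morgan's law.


U = {1, 2, 3, 4, 5, 6, 7, 8, 9, 10, 11}
A = {3, 4, 6, 10}, B = {2, 4, 6, 9}
A ∪ B = {2, 3, 4, 6, 9, 10}
(A ∪ B)' = U \ (A ∪ B) = {1, 5, 7, 8, 11}
Verification via A' ∩ B': A' = {1, 2, 5, 7, 8, 9, 11}, B' = {1, 3, 5, 7, 8, 10, 11}
A' ∩ B' = {1, 5, 7, 8, 11} ✓

{1, 5, 7, 8, 11}


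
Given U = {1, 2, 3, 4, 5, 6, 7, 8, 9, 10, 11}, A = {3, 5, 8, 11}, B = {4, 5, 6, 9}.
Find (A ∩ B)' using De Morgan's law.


U = {1, 2, 3, 4, 5, 6, 7, 8, 9, 10, 11}
A = {3, 5, 8, 11}, B = {4, 5, 6, 9}
A ∩ B = {5}
(A ∩ B)' = U \ (A ∩ B) = {1, 2, 3, 4, 6, 7, 8, 9, 10, 11}
Verification via A' ∪ B': A' = {1, 2, 4, 6, 7, 9, 10}, B' = {1, 2, 3, 7, 8, 10, 11}
A' ∪ B' = {1, 2, 3, 4, 6, 7, 8, 9, 10, 11} ✓

{1, 2, 3, 4, 6, 7, 8, 9, 10, 11}


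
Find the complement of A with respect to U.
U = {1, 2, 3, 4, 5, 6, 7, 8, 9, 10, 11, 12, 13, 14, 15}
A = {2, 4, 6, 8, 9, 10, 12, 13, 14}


Universal set U = {1, 2, 3, 4, 5, 6, 7, 8, 9, 10, 11, 12, 13, 14, 15}
Set A = {2, 4, 6, 8, 9, 10, 12, 13, 14}
A' = U \ A = elements in U but not in A
Checking each element of U:
1 (not in A, include), 2 (in A, exclude), 3 (not in A, include), 4 (in A, exclude), 5 (not in A, include), 6 (in A, exclude), 7 (not in A, include), 8 (in A, exclude), 9 (in A, exclude), 10 (in A, exclude), 11 (not in A, include), 12 (in A, exclude), 13 (in A, exclude), 14 (in A, exclude), 15 (not in A, include)
A' = {1, 3, 5, 7, 11, 15}

{1, 3, 5, 7, 11, 15}


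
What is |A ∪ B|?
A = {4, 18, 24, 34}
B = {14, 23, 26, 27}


Set A = {4, 18, 24, 34}, |A| = 4
Set B = {14, 23, 26, 27}, |B| = 4
A ∩ B = {}, |A ∩ B| = 0
|A ∪ B| = |A| + |B| - |A ∩ B| = 4 + 4 - 0 = 8

8


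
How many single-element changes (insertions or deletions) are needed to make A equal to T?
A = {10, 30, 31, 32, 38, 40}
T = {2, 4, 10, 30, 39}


Set A = {10, 30, 31, 32, 38, 40}
Set T = {2, 4, 10, 30, 39}
Elements to remove from A (in A, not in T): {31, 32, 38, 40} → 4 removals
Elements to add to A (in T, not in A): {2, 4, 39} → 3 additions
Total edits = 4 + 3 = 7

7


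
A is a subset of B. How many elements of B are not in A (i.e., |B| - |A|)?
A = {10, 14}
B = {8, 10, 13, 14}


Set A = {10, 14}, |A| = 2
Set B = {8, 10, 13, 14}, |B| = 4
Since A ⊆ B: B \ A = {8, 13}
|B| - |A| = 4 - 2 = 2

2


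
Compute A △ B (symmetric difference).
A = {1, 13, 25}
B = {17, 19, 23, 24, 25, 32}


Set A = {1, 13, 25}
Set B = {17, 19, 23, 24, 25, 32}
A △ B = (A \ B) ∪ (B \ A)
Elements in A but not B: {1, 13}
Elements in B but not A: {17, 19, 23, 24, 32}
A △ B = {1, 13, 17, 19, 23, 24, 32}

{1, 13, 17, 19, 23, 24, 32}


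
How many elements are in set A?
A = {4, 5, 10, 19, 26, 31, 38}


Set A = {4, 5, 10, 19, 26, 31, 38}
Listing elements: 4, 5, 10, 19, 26, 31, 38
Counting: 7 elements
|A| = 7

7


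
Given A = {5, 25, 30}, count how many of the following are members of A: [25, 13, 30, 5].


Set A = {5, 25, 30}
Candidates: [25, 13, 30, 5]
Check each candidate:
25 ∈ A, 13 ∉ A, 30 ∈ A, 5 ∈ A
Count of candidates in A: 3

3


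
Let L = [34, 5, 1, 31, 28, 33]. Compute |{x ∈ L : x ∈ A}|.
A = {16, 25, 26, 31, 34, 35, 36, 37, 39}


Set A = {16, 25, 26, 31, 34, 35, 36, 37, 39}
Candidates: [34, 5, 1, 31, 28, 33]
Check each candidate:
34 ∈ A, 5 ∉ A, 1 ∉ A, 31 ∈ A, 28 ∉ A, 33 ∉ A
Count of candidates in A: 2

2


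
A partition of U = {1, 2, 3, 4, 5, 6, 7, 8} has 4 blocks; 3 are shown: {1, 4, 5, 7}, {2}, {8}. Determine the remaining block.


U = {1, 2, 3, 4, 5, 6, 7, 8}
Shown blocks: {1, 4, 5, 7}, {2}, {8}
A partition's blocks are pairwise disjoint and cover U, so the missing block = U \ (union of shown blocks).
Union of shown blocks: {1, 2, 4, 5, 7, 8}
Missing block = U \ (union) = {3, 6}

{3, 6}


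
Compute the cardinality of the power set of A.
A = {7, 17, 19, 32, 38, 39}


Set A = {7, 17, 19, 32, 38, 39}
|A| = 6
The power set P(A) contains all subsets of A.
|P(A)| = 2^|A| = 2^6 = 64

64


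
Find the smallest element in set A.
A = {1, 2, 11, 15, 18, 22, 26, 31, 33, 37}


Set A = {1, 2, 11, 15, 18, 22, 26, 31, 33, 37}
Elements in ascending order: 1, 2, 11, 15, 18, 22, 26, 31, 33, 37
The smallest element is 1.

1


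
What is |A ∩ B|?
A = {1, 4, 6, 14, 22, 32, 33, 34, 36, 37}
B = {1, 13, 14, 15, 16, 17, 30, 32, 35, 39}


Set A = {1, 4, 6, 14, 22, 32, 33, 34, 36, 37}
Set B = {1, 13, 14, 15, 16, 17, 30, 32, 35, 39}
A ∩ B = {1, 14, 32}
|A ∩ B| = 3

3


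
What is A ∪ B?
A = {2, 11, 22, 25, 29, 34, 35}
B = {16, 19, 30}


Set A = {2, 11, 22, 25, 29, 34, 35}
Set B = {16, 19, 30}
A ∪ B includes all elements in either set.
Elements from A: {2, 11, 22, 25, 29, 34, 35}
Elements from B not already included: {16, 19, 30}
A ∪ B = {2, 11, 16, 19, 22, 25, 29, 30, 34, 35}

{2, 11, 16, 19, 22, 25, 29, 30, 34, 35}


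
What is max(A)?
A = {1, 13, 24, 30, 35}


Set A = {1, 13, 24, 30, 35}
Elements in ascending order: 1, 13, 24, 30, 35
The largest element is 35.

35


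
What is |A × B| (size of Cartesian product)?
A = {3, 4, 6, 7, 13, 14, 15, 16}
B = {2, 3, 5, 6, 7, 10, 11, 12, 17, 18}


Set A = {3, 4, 6, 7, 13, 14, 15, 16} has 8 elements.
Set B = {2, 3, 5, 6, 7, 10, 11, 12, 17, 18} has 10 elements.
|A × B| = |A| × |B| = 8 × 10 = 80

80


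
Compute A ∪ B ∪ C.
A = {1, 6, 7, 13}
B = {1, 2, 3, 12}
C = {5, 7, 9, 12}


Set A = {1, 6, 7, 13}
Set B = {1, 2, 3, 12}
Set C = {5, 7, 9, 12}
First, A ∪ B = {1, 2, 3, 6, 7, 12, 13}
Then, (A ∪ B) ∪ C = {1, 2, 3, 5, 6, 7, 9, 12, 13}

{1, 2, 3, 5, 6, 7, 9, 12, 13}


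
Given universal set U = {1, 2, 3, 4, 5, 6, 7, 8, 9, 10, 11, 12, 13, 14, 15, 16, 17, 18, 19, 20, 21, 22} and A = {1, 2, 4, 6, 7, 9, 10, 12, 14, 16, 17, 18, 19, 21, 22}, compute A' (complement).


Universal set U = {1, 2, 3, 4, 5, 6, 7, 8, 9, 10, 11, 12, 13, 14, 15, 16, 17, 18, 19, 20, 21, 22}
Set A = {1, 2, 4, 6, 7, 9, 10, 12, 14, 16, 17, 18, 19, 21, 22}
A' = U \ A = elements in U but not in A
Checking each element of U:
1 (in A, exclude), 2 (in A, exclude), 3 (not in A, include), 4 (in A, exclude), 5 (not in A, include), 6 (in A, exclude), 7 (in A, exclude), 8 (not in A, include), 9 (in A, exclude), 10 (in A, exclude), 11 (not in A, include), 12 (in A, exclude), 13 (not in A, include), 14 (in A, exclude), 15 (not in A, include), 16 (in A, exclude), 17 (in A, exclude), 18 (in A, exclude), 19 (in A, exclude), 20 (not in A, include), 21 (in A, exclude), 22 (in A, exclude)
A' = {3, 5, 8, 11, 13, 15, 20}

{3, 5, 8, 11, 13, 15, 20}


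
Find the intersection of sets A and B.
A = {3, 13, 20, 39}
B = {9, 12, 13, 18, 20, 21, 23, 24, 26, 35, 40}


Set A = {3, 13, 20, 39}
Set B = {9, 12, 13, 18, 20, 21, 23, 24, 26, 35, 40}
A ∩ B includes only elements in both sets.
Check each element of A against B:
3 ✗, 13 ✓, 20 ✓, 39 ✗
A ∩ B = {13, 20}

{13, 20}


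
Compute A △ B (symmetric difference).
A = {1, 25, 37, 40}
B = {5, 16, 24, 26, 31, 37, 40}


Set A = {1, 25, 37, 40}
Set B = {5, 16, 24, 26, 31, 37, 40}
A △ B = (A \ B) ∪ (B \ A)
Elements in A but not B: {1, 25}
Elements in B but not A: {5, 16, 24, 26, 31}
A △ B = {1, 5, 16, 24, 25, 26, 31}

{1, 5, 16, 24, 25, 26, 31}


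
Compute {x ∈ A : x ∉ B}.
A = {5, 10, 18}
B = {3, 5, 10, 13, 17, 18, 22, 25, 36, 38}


Set A = {5, 10, 18}
Set B = {3, 5, 10, 13, 17, 18, 22, 25, 36, 38}
Check each element of A against B:
5 ∈ B, 10 ∈ B, 18 ∈ B
Elements of A not in B: {}

{}


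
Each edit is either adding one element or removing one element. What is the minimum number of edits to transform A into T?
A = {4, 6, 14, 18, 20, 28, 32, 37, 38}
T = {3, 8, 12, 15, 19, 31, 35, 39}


Set A = {4, 6, 14, 18, 20, 28, 32, 37, 38}
Set T = {3, 8, 12, 15, 19, 31, 35, 39}
Elements to remove from A (in A, not in T): {4, 6, 14, 18, 20, 28, 32, 37, 38} → 9 removals
Elements to add to A (in T, not in A): {3, 8, 12, 15, 19, 31, 35, 39} → 8 additions
Total edits = 9 + 8 = 17

17


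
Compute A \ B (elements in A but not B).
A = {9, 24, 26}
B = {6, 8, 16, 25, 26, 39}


Set A = {9, 24, 26}
Set B = {6, 8, 16, 25, 26, 39}
A \ B includes elements in A that are not in B.
Check each element of A:
9 (not in B, keep), 24 (not in B, keep), 26 (in B, remove)
A \ B = {9, 24}

{9, 24}


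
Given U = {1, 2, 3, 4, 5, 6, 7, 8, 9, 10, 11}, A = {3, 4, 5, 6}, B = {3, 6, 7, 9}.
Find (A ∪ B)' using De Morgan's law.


U = {1, 2, 3, 4, 5, 6, 7, 8, 9, 10, 11}
A = {3, 4, 5, 6}, B = {3, 6, 7, 9}
A ∪ B = {3, 4, 5, 6, 7, 9}
(A ∪ B)' = U \ (A ∪ B) = {1, 2, 8, 10, 11}
Verification via A' ∩ B': A' = {1, 2, 7, 8, 9, 10, 11}, B' = {1, 2, 4, 5, 8, 10, 11}
A' ∩ B' = {1, 2, 8, 10, 11} ✓

{1, 2, 8, 10, 11}


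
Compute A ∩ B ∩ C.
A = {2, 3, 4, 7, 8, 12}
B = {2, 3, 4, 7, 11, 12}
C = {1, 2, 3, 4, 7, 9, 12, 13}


Set A = {2, 3, 4, 7, 8, 12}
Set B = {2, 3, 4, 7, 11, 12}
Set C = {1, 2, 3, 4, 7, 9, 12, 13}
First, A ∩ B = {2, 3, 4, 7, 12}
Then, (A ∩ B) ∩ C = {2, 3, 4, 7, 12}

{2, 3, 4, 7, 12}


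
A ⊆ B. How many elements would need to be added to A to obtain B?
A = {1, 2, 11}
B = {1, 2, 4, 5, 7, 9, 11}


Set A = {1, 2, 11}, |A| = 3
Set B = {1, 2, 4, 5, 7, 9, 11}, |B| = 7
Since A ⊆ B: B \ A = {4, 5, 7, 9}
|B| - |A| = 7 - 3 = 4

4


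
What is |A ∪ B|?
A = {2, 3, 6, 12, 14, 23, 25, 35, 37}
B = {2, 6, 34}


Set A = {2, 3, 6, 12, 14, 23, 25, 35, 37}, |A| = 9
Set B = {2, 6, 34}, |B| = 3
A ∩ B = {2, 6}, |A ∩ B| = 2
|A ∪ B| = |A| + |B| - |A ∩ B| = 9 + 3 - 2 = 10

10


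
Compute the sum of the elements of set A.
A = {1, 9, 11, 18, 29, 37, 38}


Set A = {1, 9, 11, 18, 29, 37, 38}
Sum = 1 + 9 + 11 + 18 + 29 + 37 + 38 = 143

143


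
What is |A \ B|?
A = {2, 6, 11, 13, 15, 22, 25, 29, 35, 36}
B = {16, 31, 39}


Set A = {2, 6, 11, 13, 15, 22, 25, 29, 35, 36}
Set B = {16, 31, 39}
A \ B = {2, 6, 11, 13, 15, 22, 25, 29, 35, 36}
|A \ B| = 10

10


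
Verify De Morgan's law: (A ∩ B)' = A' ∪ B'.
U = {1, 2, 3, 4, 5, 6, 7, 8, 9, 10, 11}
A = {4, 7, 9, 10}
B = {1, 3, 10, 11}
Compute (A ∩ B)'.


U = {1, 2, 3, 4, 5, 6, 7, 8, 9, 10, 11}
A = {4, 7, 9, 10}, B = {1, 3, 10, 11}
A ∩ B = {10}
(A ∩ B)' = U \ (A ∩ B) = {1, 2, 3, 4, 5, 6, 7, 8, 9, 11}
Verification via A' ∪ B': A' = {1, 2, 3, 5, 6, 8, 11}, B' = {2, 4, 5, 6, 7, 8, 9}
A' ∪ B' = {1, 2, 3, 4, 5, 6, 7, 8, 9, 11} ✓

{1, 2, 3, 4, 5, 6, 7, 8, 9, 11}


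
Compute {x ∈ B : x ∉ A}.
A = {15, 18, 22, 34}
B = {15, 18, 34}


Set A = {15, 18, 22, 34}
Set B = {15, 18, 34}
Check each element of B against A:
15 ∈ A, 18 ∈ A, 34 ∈ A
Elements of B not in A: {}

{}


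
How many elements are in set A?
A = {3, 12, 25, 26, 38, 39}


Set A = {3, 12, 25, 26, 38, 39}
Listing elements: 3, 12, 25, 26, 38, 39
Counting: 6 elements
|A| = 6

6


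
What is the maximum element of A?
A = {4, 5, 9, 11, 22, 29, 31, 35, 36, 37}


Set A = {4, 5, 9, 11, 22, 29, 31, 35, 36, 37}
Elements in ascending order: 4, 5, 9, 11, 22, 29, 31, 35, 36, 37
The largest element is 37.

37


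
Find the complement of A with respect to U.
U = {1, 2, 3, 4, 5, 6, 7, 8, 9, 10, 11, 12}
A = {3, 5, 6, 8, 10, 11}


Universal set U = {1, 2, 3, 4, 5, 6, 7, 8, 9, 10, 11, 12}
Set A = {3, 5, 6, 8, 10, 11}
A' = U \ A = elements in U but not in A
Checking each element of U:
1 (not in A, include), 2 (not in A, include), 3 (in A, exclude), 4 (not in A, include), 5 (in A, exclude), 6 (in A, exclude), 7 (not in A, include), 8 (in A, exclude), 9 (not in A, include), 10 (in A, exclude), 11 (in A, exclude), 12 (not in A, include)
A' = {1, 2, 4, 7, 9, 12}

{1, 2, 4, 7, 9, 12}


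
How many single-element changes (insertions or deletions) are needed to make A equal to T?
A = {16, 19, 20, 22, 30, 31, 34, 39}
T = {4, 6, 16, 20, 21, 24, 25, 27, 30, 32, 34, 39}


Set A = {16, 19, 20, 22, 30, 31, 34, 39}
Set T = {4, 6, 16, 20, 21, 24, 25, 27, 30, 32, 34, 39}
Elements to remove from A (in A, not in T): {19, 22, 31} → 3 removals
Elements to add to A (in T, not in A): {4, 6, 21, 24, 25, 27, 32} → 7 additions
Total edits = 3 + 7 = 10

10


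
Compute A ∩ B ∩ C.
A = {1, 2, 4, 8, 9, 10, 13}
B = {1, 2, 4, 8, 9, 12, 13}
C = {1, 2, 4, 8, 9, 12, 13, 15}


Set A = {1, 2, 4, 8, 9, 10, 13}
Set B = {1, 2, 4, 8, 9, 12, 13}
Set C = {1, 2, 4, 8, 9, 12, 13, 15}
First, A ∩ B = {1, 2, 4, 8, 9, 13}
Then, (A ∩ B) ∩ C = {1, 2, 4, 8, 9, 13}

{1, 2, 4, 8, 9, 13}


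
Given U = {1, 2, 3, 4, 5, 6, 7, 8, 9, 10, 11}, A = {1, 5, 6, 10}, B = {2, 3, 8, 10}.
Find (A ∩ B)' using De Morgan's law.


U = {1, 2, 3, 4, 5, 6, 7, 8, 9, 10, 11}
A = {1, 5, 6, 10}, B = {2, 3, 8, 10}
A ∩ B = {10}
(A ∩ B)' = U \ (A ∩ B) = {1, 2, 3, 4, 5, 6, 7, 8, 9, 11}
Verification via A' ∪ B': A' = {2, 3, 4, 7, 8, 9, 11}, B' = {1, 4, 5, 6, 7, 9, 11}
A' ∪ B' = {1, 2, 3, 4, 5, 6, 7, 8, 9, 11} ✓

{1, 2, 3, 4, 5, 6, 7, 8, 9, 11}


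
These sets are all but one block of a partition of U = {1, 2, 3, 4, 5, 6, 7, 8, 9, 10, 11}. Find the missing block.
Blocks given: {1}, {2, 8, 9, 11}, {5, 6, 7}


U = {1, 2, 3, 4, 5, 6, 7, 8, 9, 10, 11}
Shown blocks: {1}, {2, 8, 9, 11}, {5, 6, 7}
A partition's blocks are pairwise disjoint and cover U, so the missing block = U \ (union of shown blocks).
Union of shown blocks: {1, 2, 5, 6, 7, 8, 9, 11}
Missing block = U \ (union) = {3, 4, 10}

{3, 4, 10}


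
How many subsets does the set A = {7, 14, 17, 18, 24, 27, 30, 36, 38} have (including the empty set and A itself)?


Set A = {7, 14, 17, 18, 24, 27, 30, 36, 38}
|A| = 9
The power set P(A) contains all subsets of A.
|P(A)| = 2^|A| = 2^9 = 512

512


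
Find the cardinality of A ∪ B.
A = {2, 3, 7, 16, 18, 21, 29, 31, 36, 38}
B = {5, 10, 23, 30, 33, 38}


Set A = {2, 3, 7, 16, 18, 21, 29, 31, 36, 38}, |A| = 10
Set B = {5, 10, 23, 30, 33, 38}, |B| = 6
A ∩ B = {38}, |A ∩ B| = 1
|A ∪ B| = |A| + |B| - |A ∩ B| = 10 + 6 - 1 = 15

15


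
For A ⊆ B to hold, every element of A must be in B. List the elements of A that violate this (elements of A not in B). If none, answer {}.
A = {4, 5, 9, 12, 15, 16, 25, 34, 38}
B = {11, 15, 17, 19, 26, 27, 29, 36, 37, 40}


Set A = {4, 5, 9, 12, 15, 16, 25, 34, 38}
Set B = {11, 15, 17, 19, 26, 27, 29, 36, 37, 40}
Check each element of A against B:
4 ∉ B (include), 5 ∉ B (include), 9 ∉ B (include), 12 ∉ B (include), 15 ∈ B, 16 ∉ B (include), 25 ∉ B (include), 34 ∉ B (include), 38 ∉ B (include)
Elements of A not in B: {4, 5, 9, 12, 16, 25, 34, 38}

{4, 5, 9, 12, 16, 25, 34, 38}


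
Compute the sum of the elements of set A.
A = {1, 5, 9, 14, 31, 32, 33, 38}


Set A = {1, 5, 9, 14, 31, 32, 33, 38}
Sum = 1 + 5 + 9 + 14 + 31 + 32 + 33 + 38 = 163

163


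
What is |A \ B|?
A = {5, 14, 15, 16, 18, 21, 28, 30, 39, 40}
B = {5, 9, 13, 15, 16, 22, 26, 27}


Set A = {5, 14, 15, 16, 18, 21, 28, 30, 39, 40}
Set B = {5, 9, 13, 15, 16, 22, 26, 27}
A \ B = {14, 18, 21, 28, 30, 39, 40}
|A \ B| = 7

7


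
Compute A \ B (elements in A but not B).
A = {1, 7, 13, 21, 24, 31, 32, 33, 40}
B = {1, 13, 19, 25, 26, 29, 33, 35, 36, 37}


Set A = {1, 7, 13, 21, 24, 31, 32, 33, 40}
Set B = {1, 13, 19, 25, 26, 29, 33, 35, 36, 37}
A \ B includes elements in A that are not in B.
Check each element of A:
1 (in B, remove), 7 (not in B, keep), 13 (in B, remove), 21 (not in B, keep), 24 (not in B, keep), 31 (not in B, keep), 32 (not in B, keep), 33 (in B, remove), 40 (not in B, keep)
A \ B = {7, 21, 24, 31, 32, 40}

{7, 21, 24, 31, 32, 40}


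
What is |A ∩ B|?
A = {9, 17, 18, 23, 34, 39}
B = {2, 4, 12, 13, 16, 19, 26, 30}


Set A = {9, 17, 18, 23, 34, 39}
Set B = {2, 4, 12, 13, 16, 19, 26, 30}
A ∩ B = {}
|A ∩ B| = 0

0


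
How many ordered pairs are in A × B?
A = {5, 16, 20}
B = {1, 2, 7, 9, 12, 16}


Set A = {5, 16, 20} has 3 elements.
Set B = {1, 2, 7, 9, 12, 16} has 6 elements.
|A × B| = |A| × |B| = 3 × 6 = 18

18


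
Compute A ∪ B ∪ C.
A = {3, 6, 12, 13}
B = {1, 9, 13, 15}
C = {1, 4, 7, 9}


Set A = {3, 6, 12, 13}
Set B = {1, 9, 13, 15}
Set C = {1, 4, 7, 9}
First, A ∪ B = {1, 3, 6, 9, 12, 13, 15}
Then, (A ∪ B) ∪ C = {1, 3, 4, 6, 7, 9, 12, 13, 15}

{1, 3, 4, 6, 7, 9, 12, 13, 15}


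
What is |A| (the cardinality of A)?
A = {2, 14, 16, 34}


Set A = {2, 14, 16, 34}
Listing elements: 2, 14, 16, 34
Counting: 4 elements
|A| = 4

4


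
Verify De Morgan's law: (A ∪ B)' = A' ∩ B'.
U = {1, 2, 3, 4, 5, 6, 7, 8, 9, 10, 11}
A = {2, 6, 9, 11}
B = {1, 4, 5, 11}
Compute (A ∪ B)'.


U = {1, 2, 3, 4, 5, 6, 7, 8, 9, 10, 11}
A = {2, 6, 9, 11}, B = {1, 4, 5, 11}
A ∪ B = {1, 2, 4, 5, 6, 9, 11}
(A ∪ B)' = U \ (A ∪ B) = {3, 7, 8, 10}
Verification via A' ∩ B': A' = {1, 3, 4, 5, 7, 8, 10}, B' = {2, 3, 6, 7, 8, 9, 10}
A' ∩ B' = {3, 7, 8, 10} ✓

{3, 7, 8, 10}


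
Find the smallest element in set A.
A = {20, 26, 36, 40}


Set A = {20, 26, 36, 40}
Elements in ascending order: 20, 26, 36, 40
The smallest element is 20.

20


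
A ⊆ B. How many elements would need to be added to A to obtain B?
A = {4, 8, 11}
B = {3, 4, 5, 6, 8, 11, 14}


Set A = {4, 8, 11}, |A| = 3
Set B = {3, 4, 5, 6, 8, 11, 14}, |B| = 7
Since A ⊆ B: B \ A = {3, 5, 6, 14}
|B| - |A| = 7 - 3 = 4

4


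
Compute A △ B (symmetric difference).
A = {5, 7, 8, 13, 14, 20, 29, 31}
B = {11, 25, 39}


Set A = {5, 7, 8, 13, 14, 20, 29, 31}
Set B = {11, 25, 39}
A △ B = (A \ B) ∪ (B \ A)
Elements in A but not B: {5, 7, 8, 13, 14, 20, 29, 31}
Elements in B but not A: {11, 25, 39}
A △ B = {5, 7, 8, 11, 13, 14, 20, 25, 29, 31, 39}

{5, 7, 8, 11, 13, 14, 20, 25, 29, 31, 39}


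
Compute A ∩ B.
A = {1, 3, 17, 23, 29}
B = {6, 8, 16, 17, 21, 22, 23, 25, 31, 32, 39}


Set A = {1, 3, 17, 23, 29}
Set B = {6, 8, 16, 17, 21, 22, 23, 25, 31, 32, 39}
A ∩ B includes only elements in both sets.
Check each element of A against B:
1 ✗, 3 ✗, 17 ✓, 23 ✓, 29 ✗
A ∩ B = {17, 23}

{17, 23}


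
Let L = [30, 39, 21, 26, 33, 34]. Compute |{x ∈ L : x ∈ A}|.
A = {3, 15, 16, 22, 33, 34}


Set A = {3, 15, 16, 22, 33, 34}
Candidates: [30, 39, 21, 26, 33, 34]
Check each candidate:
30 ∉ A, 39 ∉ A, 21 ∉ A, 26 ∉ A, 33 ∈ A, 34 ∈ A
Count of candidates in A: 2

2


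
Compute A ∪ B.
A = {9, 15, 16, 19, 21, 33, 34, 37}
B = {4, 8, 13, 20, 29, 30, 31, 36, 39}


Set A = {9, 15, 16, 19, 21, 33, 34, 37}
Set B = {4, 8, 13, 20, 29, 30, 31, 36, 39}
A ∪ B includes all elements in either set.
Elements from A: {9, 15, 16, 19, 21, 33, 34, 37}
Elements from B not already included: {4, 8, 13, 20, 29, 30, 31, 36, 39}
A ∪ B = {4, 8, 9, 13, 15, 16, 19, 20, 21, 29, 30, 31, 33, 34, 36, 37, 39}

{4, 8, 9, 13, 15, 16, 19, 20, 21, 29, 30, 31, 33, 34, 36, 37, 39}


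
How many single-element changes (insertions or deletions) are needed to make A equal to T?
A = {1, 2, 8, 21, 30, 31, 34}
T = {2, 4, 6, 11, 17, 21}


Set A = {1, 2, 8, 21, 30, 31, 34}
Set T = {2, 4, 6, 11, 17, 21}
Elements to remove from A (in A, not in T): {1, 8, 30, 31, 34} → 5 removals
Elements to add to A (in T, not in A): {4, 6, 11, 17} → 4 additions
Total edits = 5 + 4 = 9

9


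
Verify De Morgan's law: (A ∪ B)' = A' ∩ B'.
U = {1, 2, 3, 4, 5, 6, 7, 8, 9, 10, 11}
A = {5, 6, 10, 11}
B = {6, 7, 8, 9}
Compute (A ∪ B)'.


U = {1, 2, 3, 4, 5, 6, 7, 8, 9, 10, 11}
A = {5, 6, 10, 11}, B = {6, 7, 8, 9}
A ∪ B = {5, 6, 7, 8, 9, 10, 11}
(A ∪ B)' = U \ (A ∪ B) = {1, 2, 3, 4}
Verification via A' ∩ B': A' = {1, 2, 3, 4, 7, 8, 9}, B' = {1, 2, 3, 4, 5, 10, 11}
A' ∩ B' = {1, 2, 3, 4} ✓

{1, 2, 3, 4}


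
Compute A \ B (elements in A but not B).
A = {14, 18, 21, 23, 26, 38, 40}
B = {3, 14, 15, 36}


Set A = {14, 18, 21, 23, 26, 38, 40}
Set B = {3, 14, 15, 36}
A \ B includes elements in A that are not in B.
Check each element of A:
14 (in B, remove), 18 (not in B, keep), 21 (not in B, keep), 23 (not in B, keep), 26 (not in B, keep), 38 (not in B, keep), 40 (not in B, keep)
A \ B = {18, 21, 23, 26, 38, 40}

{18, 21, 23, 26, 38, 40}
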